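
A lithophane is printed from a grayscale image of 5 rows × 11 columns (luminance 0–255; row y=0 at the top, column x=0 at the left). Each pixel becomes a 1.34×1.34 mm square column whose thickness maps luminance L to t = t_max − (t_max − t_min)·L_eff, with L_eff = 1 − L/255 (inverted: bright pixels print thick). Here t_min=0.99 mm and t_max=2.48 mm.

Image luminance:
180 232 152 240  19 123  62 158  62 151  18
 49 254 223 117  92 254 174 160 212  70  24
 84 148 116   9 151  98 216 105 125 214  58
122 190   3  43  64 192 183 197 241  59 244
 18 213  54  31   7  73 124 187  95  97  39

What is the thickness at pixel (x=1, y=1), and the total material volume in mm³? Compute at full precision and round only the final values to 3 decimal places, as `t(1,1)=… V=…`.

span = t_max - t_min = 2.48 - 0.99 = 1.490
L(1,1) = 254, L_eff = 1 - 254/255 = 0.003922 (inverted)
t(1,1) = 2.48 - 1.490·0.003922 = 2.474
Σt over all 5·11 pixels = 2405549/25500 ≈ 94.3352549
V = pitch²·Σt = 1.34²·2405549/25500 = 169.388

t(1,1)=2.474 V=169.388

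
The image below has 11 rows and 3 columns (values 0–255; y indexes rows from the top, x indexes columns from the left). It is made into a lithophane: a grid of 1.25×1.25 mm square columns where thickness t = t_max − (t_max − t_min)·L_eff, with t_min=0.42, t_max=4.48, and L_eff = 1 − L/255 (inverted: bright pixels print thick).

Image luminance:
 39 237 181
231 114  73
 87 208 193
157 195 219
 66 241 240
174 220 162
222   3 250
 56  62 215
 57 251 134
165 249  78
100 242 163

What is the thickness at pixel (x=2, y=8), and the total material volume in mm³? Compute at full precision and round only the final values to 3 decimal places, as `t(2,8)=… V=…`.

t(2,8)=2.553 V=153.109

span = t_max - t_min = 4.48 - 0.42 = 4.060
L(2,8) = 134, L_eff = 1 - 134/255 = 0.474510 (inverted)
t(2,8) = 4.48 - 4.060·0.474510 = 2.553
Σt over all 11·3 pixels = 1249367/12750 ≈ 97.9895686
V = pitch²·Σt = 1.25²·1249367/12750 = 153.109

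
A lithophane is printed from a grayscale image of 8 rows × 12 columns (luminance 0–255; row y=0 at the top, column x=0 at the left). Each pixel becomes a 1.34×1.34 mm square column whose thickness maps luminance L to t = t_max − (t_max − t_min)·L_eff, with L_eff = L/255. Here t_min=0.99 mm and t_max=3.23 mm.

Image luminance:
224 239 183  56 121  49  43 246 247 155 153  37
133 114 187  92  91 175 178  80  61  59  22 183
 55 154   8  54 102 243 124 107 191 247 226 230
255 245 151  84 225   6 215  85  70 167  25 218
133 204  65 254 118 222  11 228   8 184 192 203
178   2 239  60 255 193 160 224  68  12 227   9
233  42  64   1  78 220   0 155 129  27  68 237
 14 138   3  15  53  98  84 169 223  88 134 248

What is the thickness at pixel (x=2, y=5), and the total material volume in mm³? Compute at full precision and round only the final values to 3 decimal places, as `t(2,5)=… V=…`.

t(2,5)=1.131 V=358.275

span = t_max - t_min = 3.23 - 0.99 = 2.240
L(2,5) = 239, L_eff = 239/255 = 0.937255
t(2,5) = 3.23 - 2.240·0.937255 = 1.131
Σt over all 8·12 pixels = 3392/17 ≈ 199.5294118
V = pitch²·Σt = 1.34²·3392/17 = 358.275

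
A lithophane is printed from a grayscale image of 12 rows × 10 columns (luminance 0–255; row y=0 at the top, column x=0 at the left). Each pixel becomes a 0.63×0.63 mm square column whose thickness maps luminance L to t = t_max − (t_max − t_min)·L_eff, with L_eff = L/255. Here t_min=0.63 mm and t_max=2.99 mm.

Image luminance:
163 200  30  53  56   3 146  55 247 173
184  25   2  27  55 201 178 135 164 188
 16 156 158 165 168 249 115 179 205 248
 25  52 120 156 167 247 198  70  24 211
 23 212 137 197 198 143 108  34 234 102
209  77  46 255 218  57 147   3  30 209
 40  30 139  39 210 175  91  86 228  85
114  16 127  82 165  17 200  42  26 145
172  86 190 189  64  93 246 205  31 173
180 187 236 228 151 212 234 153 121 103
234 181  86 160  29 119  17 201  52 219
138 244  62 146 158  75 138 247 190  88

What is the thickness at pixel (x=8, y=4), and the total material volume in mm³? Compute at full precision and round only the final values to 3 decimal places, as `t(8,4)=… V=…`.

span = t_max - t_min = 2.99 - 0.63 = 2.360
L(8,4) = 234, L_eff = 234/255 = 0.917647
t(8,4) = 2.99 - 2.360·0.917647 = 0.824
Σt over all 12·10 pixels = 448806/2125 ≈ 211.2028235
V = pitch²·Σt = 0.63²·448806/2125 = 83.826

t(8,4)=0.824 V=83.826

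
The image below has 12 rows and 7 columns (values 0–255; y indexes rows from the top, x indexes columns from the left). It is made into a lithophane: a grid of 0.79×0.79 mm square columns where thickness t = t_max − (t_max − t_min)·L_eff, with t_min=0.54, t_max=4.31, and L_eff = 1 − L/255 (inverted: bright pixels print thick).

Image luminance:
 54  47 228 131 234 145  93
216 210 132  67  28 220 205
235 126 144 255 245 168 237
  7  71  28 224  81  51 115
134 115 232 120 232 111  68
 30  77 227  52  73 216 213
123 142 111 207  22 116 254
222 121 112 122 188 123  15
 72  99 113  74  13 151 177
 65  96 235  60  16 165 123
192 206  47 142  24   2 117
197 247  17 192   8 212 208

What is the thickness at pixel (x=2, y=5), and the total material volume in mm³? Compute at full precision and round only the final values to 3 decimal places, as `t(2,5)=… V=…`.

t(2,5)=3.896 V=130.220

span = t_max - t_min = 4.31 - 0.54 = 3.770
L(2,5) = 227, L_eff = 1 - 227/255 = 0.109804 (inverted)
t(2,5) = 4.31 - 3.770·0.109804 = 3.896
Σt over all 12·7 pixels = 1064129/5100 ≈ 208.6527451
V = pitch²·Σt = 0.79²·1064129/5100 = 130.220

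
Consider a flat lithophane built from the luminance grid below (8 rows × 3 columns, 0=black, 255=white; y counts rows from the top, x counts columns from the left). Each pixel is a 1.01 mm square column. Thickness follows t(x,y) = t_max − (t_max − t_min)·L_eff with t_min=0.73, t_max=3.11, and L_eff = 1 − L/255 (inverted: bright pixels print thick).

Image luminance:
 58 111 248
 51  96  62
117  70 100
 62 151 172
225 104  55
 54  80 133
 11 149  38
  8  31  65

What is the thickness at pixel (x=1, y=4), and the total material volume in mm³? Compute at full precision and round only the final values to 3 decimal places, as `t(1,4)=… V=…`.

span = t_max - t_min = 3.11 - 0.73 = 2.380
L(1,4) = 104, L_eff = 1 - 104/255 = 0.592157 (inverted)
t(1,4) = 3.11 - 2.380·0.592157 = 1.701
Σt over all 8·3 pixels = 28897/750 ≈ 38.5293333
V = pitch²·Σt = 1.01²·28897/750 = 39.304

t(1,4)=1.701 V=39.304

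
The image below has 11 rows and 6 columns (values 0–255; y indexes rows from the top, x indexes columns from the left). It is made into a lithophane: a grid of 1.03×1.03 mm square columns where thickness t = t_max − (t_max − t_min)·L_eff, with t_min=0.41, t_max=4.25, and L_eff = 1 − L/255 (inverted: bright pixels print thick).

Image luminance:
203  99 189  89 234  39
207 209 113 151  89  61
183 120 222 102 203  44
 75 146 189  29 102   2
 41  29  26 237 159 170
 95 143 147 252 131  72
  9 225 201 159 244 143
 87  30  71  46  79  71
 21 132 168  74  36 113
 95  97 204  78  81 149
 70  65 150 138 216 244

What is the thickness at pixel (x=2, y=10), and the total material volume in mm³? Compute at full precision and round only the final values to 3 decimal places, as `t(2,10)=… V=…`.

span = t_max - t_min = 4.25 - 0.41 = 3.840
L(2,10) = 150, L_eff = 1 - 150/255 = 0.411765 (inverted)
t(2,10) = 4.25 - 3.840·0.411765 = 2.669
Σt over all 11·6 pixels = 633277/4250 ≈ 149.0063529
V = pitch²·Σt = 1.03²·633277/4250 = 158.081

t(2,10)=2.669 V=158.081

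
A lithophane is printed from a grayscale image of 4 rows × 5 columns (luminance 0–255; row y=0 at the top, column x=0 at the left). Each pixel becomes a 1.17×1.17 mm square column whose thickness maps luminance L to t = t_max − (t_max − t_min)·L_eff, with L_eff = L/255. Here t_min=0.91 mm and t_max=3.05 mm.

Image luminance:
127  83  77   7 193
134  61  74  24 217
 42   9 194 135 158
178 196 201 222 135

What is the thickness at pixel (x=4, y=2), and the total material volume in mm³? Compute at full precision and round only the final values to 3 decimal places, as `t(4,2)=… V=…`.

span = t_max - t_min = 3.05 - 0.91 = 2.140
L(4,2) = 158, L_eff = 158/255 = 0.619608
t(4,2) = 3.05 - 2.140·0.619608 = 1.724
Σt over all 4·5 pixels = 513781/12750 ≈ 40.2965490
V = pitch²·Σt = 1.17²·513781/12750 = 55.162

t(4,2)=1.724 V=55.162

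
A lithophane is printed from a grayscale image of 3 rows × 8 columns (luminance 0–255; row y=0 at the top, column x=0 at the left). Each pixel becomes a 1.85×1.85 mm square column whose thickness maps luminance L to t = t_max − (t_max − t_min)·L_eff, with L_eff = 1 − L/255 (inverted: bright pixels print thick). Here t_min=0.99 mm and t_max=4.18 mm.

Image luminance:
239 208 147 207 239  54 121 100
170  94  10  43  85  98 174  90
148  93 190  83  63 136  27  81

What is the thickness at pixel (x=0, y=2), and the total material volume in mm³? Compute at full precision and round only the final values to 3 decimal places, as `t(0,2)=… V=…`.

t(0,2)=2.841 V=205.482

span = t_max - t_min = 4.18 - 0.99 = 3.190
L(0,2) = 148, L_eff = 1 - 148/255 = 0.419608 (inverted)
t(0,2) = 4.18 - 3.190·0.419608 = 2.841
Σt over all 3·8 pixels = 76549/1275 ≈ 60.0384314
V = pitch²·Σt = 1.85²·76549/1275 = 205.482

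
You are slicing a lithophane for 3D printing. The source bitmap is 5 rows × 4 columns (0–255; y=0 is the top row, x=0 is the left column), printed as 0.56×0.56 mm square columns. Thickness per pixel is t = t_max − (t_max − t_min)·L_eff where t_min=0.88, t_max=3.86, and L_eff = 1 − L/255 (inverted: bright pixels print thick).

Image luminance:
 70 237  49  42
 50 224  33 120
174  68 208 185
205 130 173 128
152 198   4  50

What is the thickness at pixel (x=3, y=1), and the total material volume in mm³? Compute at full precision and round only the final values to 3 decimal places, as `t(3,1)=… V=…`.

span = t_max - t_min = 3.86 - 0.88 = 2.980
L(3,1) = 120, L_eff = 1 - 120/255 = 0.529412 (inverted)
t(3,1) = 3.86 - 2.980·0.529412 = 2.282
Σt over all 5·4 pixels = 11938/255 ≈ 46.8156863
V = pitch²·Σt = 0.56²·11938/255 = 14.681

t(3,1)=2.282 V=14.681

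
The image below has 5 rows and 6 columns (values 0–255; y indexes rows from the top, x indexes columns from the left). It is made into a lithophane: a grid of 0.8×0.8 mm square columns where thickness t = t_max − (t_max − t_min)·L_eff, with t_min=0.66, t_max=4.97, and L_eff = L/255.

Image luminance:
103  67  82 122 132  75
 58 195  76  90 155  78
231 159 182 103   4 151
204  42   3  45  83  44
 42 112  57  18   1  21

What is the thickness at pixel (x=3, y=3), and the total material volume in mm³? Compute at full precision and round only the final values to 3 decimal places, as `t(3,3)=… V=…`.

t(3,3)=4.209 V=65.839

span = t_max - t_min = 4.97 - 0.66 = 4.310
L(3,3) = 45, L_eff = 45/255 = 0.176471
t(3,3) = 4.97 - 4.310·0.176471 = 4.209
Σt over all 5·6 pixels = 524653/5100 ≈ 102.8731373
V = pitch²·Σt = 0.8²·524653/5100 = 65.839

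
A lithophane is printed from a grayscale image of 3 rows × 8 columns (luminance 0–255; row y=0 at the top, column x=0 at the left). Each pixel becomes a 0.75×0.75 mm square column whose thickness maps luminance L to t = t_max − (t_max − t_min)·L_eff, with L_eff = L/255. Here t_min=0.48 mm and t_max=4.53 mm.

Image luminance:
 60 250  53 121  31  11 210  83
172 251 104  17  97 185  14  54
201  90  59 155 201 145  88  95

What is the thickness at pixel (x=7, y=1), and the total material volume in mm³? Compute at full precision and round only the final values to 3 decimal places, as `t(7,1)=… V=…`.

t(7,1)=3.672 V=36.614

span = t_max - t_min = 4.53 - 0.48 = 4.050
L(7,1) = 54, L_eff = 54/255 = 0.211765
t(7,1) = 4.53 - 4.050·0.211765 = 3.672
Σt over all 3·8 pixels = 22131/340 ≈ 65.0911765
V = pitch²·Σt = 0.75²·22131/340 = 36.614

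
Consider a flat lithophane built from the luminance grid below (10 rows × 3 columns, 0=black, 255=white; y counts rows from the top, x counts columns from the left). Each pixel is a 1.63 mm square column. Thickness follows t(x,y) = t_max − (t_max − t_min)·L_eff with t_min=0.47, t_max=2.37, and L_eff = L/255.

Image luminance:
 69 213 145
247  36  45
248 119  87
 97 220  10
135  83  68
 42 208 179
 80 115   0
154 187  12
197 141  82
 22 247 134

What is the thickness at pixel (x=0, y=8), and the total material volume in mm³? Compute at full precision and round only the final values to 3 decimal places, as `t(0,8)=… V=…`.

t(0,8)=0.902 V=117.203

span = t_max - t_min = 2.37 - 0.47 = 1.900
L(0,8) = 197, L_eff = 197/255 = 0.772549
t(0,8) = 2.37 - 1.900·0.772549 = 0.902
Σt over all 10·3 pixels = 112487/2550 ≈ 44.1125490
V = pitch²·Σt = 1.63²·112487/2550 = 117.203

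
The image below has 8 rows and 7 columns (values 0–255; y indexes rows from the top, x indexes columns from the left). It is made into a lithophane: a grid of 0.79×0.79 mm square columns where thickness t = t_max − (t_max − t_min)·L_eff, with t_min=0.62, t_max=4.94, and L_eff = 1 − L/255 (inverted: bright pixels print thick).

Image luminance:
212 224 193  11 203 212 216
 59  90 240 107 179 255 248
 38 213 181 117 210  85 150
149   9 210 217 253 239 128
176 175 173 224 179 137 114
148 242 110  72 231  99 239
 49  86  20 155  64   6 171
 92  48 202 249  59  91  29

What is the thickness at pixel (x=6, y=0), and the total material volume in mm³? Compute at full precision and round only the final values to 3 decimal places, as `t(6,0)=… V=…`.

t(6,0)=4.279 V=109.298

span = t_max - t_min = 4.94 - 0.62 = 4.320
L(6,0) = 216, L_eff = 1 - 216/255 = 0.152941 (inverted)
t(6,0) = 4.94 - 4.320·0.152941 = 4.279
Σt over all 8·7 pixels = 372148/2125 ≈ 175.1284706
V = pitch²·Σt = 0.79²·372148/2125 = 109.298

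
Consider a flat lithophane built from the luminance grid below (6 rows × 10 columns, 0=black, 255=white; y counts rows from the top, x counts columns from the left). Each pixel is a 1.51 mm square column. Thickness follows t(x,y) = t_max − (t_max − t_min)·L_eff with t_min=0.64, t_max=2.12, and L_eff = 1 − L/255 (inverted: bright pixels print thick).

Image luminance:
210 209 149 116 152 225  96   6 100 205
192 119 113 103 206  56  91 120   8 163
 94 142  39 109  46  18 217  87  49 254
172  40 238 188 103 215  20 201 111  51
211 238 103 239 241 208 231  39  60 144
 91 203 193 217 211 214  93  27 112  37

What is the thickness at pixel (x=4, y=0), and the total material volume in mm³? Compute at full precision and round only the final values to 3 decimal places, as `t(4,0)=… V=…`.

span = t_max - t_min = 2.12 - 0.64 = 1.480
L(4,0) = 152, L_eff = 1 - 152/255 = 0.403922 (inverted)
t(4,0) = 2.12 - 1.480·0.403922 = 1.522
Σt over all 6·10 pixels = 36411/425 ≈ 85.6729412
V = pitch²·Σt = 1.51²·36411/425 = 195.343

t(4,0)=1.522 V=195.343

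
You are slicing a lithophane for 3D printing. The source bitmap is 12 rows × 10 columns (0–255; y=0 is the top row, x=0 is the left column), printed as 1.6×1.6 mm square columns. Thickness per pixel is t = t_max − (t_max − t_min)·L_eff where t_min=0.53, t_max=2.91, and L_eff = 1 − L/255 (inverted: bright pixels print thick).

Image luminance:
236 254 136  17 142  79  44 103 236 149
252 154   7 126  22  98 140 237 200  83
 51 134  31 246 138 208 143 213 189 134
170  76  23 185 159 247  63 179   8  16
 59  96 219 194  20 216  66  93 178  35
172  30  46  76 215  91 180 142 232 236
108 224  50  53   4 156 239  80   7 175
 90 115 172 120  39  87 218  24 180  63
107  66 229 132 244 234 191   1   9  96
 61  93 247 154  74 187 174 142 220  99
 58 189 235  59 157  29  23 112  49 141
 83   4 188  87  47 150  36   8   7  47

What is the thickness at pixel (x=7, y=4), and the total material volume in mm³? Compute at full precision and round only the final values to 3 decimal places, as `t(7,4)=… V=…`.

t(7,4)=1.398 V=511.587

span = t_max - t_min = 2.91 - 0.53 = 2.380
L(7,4) = 93, L_eff = 1 - 93/255 = 0.635294 (inverted)
t(7,4) = 2.91 - 2.380·0.635294 = 1.398
Σt over all 12·10 pixels = 149879/750 ≈ 199.8386667
V = pitch²·Σt = 1.6²·149879/750 = 511.587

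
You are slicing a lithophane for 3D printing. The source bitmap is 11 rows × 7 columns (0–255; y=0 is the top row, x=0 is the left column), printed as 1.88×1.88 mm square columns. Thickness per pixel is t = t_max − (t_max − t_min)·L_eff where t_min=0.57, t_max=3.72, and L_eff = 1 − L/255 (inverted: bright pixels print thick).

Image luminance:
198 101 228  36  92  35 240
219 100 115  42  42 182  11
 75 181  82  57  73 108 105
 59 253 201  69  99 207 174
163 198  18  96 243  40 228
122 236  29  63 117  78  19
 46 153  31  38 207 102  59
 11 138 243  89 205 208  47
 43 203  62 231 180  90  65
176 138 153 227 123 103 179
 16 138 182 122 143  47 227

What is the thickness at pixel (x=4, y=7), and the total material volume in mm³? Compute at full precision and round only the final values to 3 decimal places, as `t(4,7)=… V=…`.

t(4,7)=3.102 V=568.107

span = t_max - t_min = 3.72 - 0.57 = 3.150
L(4,7) = 205, L_eff = 1 - 205/255 = 0.196078 (inverted)
t(4,7) = 3.72 - 3.150·0.196078 = 3.102
Σt over all 11·7 pixels = 68313/425 ≈ 160.7364706
V = pitch²·Σt = 1.88²·68313/425 = 568.107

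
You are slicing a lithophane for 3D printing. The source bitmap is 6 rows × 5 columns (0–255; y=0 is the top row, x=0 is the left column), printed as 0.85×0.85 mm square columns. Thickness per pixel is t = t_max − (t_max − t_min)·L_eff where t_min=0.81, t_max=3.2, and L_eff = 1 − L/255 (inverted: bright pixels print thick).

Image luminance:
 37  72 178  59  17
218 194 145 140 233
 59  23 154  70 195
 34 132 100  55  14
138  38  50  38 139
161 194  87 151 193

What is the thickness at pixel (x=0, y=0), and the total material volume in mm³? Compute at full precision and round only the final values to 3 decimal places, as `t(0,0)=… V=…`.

span = t_max - t_min = 3.2 - 0.81 = 2.390
L(0,0) = 37, L_eff = 1 - 37/255 = 0.854902 (inverted)
t(0,0) = 3.2 - 2.390·0.854902 = 1.157
Σt over all 6·5 pixels = 117721/2125 ≈ 55.3981176
V = pitch²·Σt = 0.85²·117721/2125 = 40.025

t(0,0)=1.157 V=40.025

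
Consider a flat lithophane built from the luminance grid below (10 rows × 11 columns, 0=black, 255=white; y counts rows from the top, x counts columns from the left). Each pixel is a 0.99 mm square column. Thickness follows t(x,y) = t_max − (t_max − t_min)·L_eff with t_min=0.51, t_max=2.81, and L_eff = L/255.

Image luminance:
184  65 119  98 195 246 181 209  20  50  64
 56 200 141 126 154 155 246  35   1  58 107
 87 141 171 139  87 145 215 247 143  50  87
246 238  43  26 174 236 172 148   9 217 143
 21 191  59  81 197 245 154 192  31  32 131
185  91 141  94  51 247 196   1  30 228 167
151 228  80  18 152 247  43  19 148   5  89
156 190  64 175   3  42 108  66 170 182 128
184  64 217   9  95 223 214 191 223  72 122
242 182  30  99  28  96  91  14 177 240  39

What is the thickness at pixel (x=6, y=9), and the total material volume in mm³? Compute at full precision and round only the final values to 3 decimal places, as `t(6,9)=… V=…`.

t(6,9)=1.989 V=179.585

span = t_max - t_min = 2.81 - 0.51 = 2.300
L(6,9) = 91, L_eff = 91/255 = 0.356863
t(6,9) = 2.81 - 2.300·0.356863 = 1.989
Σt over all 10·11 pixels = 46724/255 ≈ 183.2313725
V = pitch²·Σt = 0.99²·46724/255 = 179.585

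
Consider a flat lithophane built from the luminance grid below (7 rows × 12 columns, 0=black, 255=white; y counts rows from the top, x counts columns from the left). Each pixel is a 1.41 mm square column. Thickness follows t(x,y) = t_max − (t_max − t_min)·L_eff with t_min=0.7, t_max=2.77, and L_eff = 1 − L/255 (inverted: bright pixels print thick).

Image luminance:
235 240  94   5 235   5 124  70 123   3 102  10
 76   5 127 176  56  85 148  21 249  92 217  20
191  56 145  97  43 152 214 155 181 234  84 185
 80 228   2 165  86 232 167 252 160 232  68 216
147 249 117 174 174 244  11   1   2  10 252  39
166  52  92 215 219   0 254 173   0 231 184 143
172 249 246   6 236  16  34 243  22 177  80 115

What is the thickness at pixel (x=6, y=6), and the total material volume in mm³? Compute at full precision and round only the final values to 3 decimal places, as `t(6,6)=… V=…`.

span = t_max - t_min = 2.77 - 0.7 = 2.070
L(6,6) = 34, L_eff = 1 - 34/255 = 0.866667 (inverted)
t(6,6) = 2.77 - 2.070·0.866667 = 0.976
Σt over all 7·12 pixels = 312768/2125 ≈ 147.1849412
V = pitch²·Σt = 1.41²·312768/2125 = 292.618

t(6,6)=0.976 V=292.618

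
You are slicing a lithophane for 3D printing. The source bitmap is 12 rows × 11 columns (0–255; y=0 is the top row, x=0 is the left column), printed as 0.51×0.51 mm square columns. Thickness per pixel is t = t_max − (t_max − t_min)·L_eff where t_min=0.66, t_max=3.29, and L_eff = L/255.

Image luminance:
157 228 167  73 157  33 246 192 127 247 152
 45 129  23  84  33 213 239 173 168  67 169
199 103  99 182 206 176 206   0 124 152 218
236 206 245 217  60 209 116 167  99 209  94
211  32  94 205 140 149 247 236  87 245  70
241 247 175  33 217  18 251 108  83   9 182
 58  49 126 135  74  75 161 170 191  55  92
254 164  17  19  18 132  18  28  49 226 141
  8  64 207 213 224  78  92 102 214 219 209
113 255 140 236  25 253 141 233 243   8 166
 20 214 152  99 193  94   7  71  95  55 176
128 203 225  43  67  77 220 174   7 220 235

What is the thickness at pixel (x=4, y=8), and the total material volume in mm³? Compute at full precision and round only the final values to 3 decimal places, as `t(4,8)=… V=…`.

span = t_max - t_min = 3.29 - 0.66 = 2.630
L(4,8) = 224, L_eff = 224/255 = 0.878431
t(4,8) = 3.29 - 2.630·0.878431 = 0.980
Σt over all 12·11 pixels = 1247251/5100 ≈ 244.5590196
V = pitch²·Σt = 0.51²·1247251/5100 = 63.610

t(4,8)=0.980 V=63.610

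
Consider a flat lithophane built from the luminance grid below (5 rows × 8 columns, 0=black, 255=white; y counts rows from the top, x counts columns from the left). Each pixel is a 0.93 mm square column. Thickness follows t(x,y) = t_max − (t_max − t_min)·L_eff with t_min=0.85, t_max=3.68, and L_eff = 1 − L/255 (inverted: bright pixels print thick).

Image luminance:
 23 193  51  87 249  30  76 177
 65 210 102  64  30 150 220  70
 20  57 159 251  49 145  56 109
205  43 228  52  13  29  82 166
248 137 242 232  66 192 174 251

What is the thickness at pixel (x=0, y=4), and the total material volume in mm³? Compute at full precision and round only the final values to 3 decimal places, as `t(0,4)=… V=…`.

span = t_max - t_min = 3.68 - 0.85 = 2.830
L(0,4) = 248, L_eff = 1 - 248/255 = 0.027451 (inverted)
t(0,4) = 3.68 - 2.830·0.027451 = 3.602
Σt over all 5·8 pixels = 2282849/25500 ≈ 89.5234902
V = pitch²·Σt = 0.93²·2282849/25500 = 77.429

t(0,4)=3.602 V=77.429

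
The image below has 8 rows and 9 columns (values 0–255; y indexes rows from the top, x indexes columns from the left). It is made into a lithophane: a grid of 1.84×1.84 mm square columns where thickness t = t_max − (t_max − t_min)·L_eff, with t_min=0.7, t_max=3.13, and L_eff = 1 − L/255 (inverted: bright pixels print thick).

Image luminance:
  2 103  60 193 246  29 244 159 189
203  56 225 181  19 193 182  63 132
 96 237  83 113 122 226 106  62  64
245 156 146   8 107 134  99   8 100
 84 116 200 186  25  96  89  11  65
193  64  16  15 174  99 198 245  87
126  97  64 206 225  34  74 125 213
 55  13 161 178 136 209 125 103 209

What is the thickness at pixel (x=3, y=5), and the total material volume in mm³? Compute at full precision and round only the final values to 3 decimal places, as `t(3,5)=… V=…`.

t(3,5)=0.843 V=457.999

span = t_max - t_min = 3.13 - 0.7 = 2.430
L(3,5) = 15, L_eff = 1 - 15/255 = 0.941176 (inverted)
t(3,5) = 3.13 - 2.430·0.941176 = 0.843
Σt over all 8·9 pixels = 1149867/8500 ≈ 135.2784706
V = pitch²·Σt = 1.84²·1149867/8500 = 457.999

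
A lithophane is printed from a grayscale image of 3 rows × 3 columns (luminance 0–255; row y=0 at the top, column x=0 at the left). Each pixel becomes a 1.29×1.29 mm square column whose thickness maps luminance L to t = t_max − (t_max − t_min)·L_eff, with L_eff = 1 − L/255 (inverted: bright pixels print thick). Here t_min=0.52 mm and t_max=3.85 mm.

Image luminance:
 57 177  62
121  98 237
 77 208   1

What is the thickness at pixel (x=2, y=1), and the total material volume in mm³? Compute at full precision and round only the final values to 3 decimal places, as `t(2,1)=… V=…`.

t(2,1)=3.615 V=30.345

span = t_max - t_min = 3.85 - 0.52 = 3.330
L(2,1) = 237, L_eff = 1 - 237/255 = 0.070588 (inverted)
t(2,1) = 3.85 - 3.330·0.070588 = 3.615
Σt over all 3·3 pixels = 77499/4250 ≈ 18.2350588
V = pitch²·Σt = 1.29²·77499/4250 = 30.345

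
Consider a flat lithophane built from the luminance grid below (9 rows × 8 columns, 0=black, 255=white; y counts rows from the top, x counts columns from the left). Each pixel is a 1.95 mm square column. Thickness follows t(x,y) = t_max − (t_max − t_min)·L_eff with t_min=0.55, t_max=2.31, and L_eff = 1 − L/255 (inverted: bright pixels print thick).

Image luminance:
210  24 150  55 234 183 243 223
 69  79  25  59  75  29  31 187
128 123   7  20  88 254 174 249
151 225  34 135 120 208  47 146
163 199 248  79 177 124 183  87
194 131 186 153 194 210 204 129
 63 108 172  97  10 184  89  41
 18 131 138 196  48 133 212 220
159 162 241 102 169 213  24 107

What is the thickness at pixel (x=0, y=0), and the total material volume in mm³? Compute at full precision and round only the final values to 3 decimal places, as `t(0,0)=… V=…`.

t(0,0)=1.999 V=404.706

span = t_max - t_min = 2.31 - 0.55 = 1.760
L(0,0) = 210, L_eff = 1 - 210/255 = 0.176471 (inverted)
t(0,0) = 2.31 - 1.760·0.176471 = 1.999
Σt over all 9·8 pixels = 678502/6375 ≈ 106.4316863
V = pitch²·Σt = 1.95²·678502/6375 = 404.706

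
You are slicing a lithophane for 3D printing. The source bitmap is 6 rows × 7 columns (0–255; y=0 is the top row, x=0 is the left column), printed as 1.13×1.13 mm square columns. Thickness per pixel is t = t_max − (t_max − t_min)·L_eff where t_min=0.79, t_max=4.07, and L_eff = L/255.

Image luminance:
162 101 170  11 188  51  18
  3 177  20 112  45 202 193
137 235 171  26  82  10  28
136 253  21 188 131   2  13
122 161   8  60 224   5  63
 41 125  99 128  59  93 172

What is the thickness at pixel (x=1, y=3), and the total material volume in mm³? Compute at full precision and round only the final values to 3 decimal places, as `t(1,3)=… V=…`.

t(1,3)=0.816 V=148.535

span = t_max - t_min = 4.07 - 0.79 = 3.280
L(1,3) = 253, L_eff = 253/255 = 0.992157
t(1,3) = 4.07 - 3.280·0.992157 = 0.816
Σt over all 6·7 pixels = 1483141/12750 ≈ 116.3247843
V = pitch²·Σt = 1.13²·1483141/12750 = 148.535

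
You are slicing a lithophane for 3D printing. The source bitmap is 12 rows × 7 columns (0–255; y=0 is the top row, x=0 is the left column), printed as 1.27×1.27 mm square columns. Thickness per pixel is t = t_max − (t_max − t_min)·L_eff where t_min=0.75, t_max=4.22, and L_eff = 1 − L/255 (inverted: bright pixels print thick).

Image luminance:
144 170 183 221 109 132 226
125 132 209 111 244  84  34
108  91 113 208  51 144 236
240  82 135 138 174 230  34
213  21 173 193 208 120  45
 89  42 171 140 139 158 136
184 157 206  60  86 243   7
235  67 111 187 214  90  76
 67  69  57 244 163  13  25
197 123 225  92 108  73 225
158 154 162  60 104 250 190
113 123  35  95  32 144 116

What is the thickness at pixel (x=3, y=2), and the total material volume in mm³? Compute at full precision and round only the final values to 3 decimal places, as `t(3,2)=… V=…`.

t(3,2)=3.580 V=349.538

span = t_max - t_min = 4.22 - 0.75 = 3.470
L(3,2) = 208, L_eff = 1 - 208/255 = 0.184314 (inverted)
t(3,2) = 4.22 - 3.470·0.184314 = 3.580
Σt over all 12·7 pixels = 1381553/6375 ≈ 216.7141961
V = pitch²·Σt = 1.27²·1381553/6375 = 349.538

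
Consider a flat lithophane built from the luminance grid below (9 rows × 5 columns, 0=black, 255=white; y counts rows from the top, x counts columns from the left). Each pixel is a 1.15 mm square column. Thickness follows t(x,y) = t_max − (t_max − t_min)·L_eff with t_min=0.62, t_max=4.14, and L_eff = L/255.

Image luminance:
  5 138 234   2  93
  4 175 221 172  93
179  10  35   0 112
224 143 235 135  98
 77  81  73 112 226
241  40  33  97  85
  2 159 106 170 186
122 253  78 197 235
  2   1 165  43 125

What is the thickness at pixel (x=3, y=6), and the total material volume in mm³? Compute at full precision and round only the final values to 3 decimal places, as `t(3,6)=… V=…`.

t(3,6)=1.793 V=151.142

span = t_max - t_min = 4.14 - 0.62 = 3.520
L(3,6) = 170, L_eff = 170/255 = 0.666667
t(3,6) = 4.14 - 3.520·0.666667 = 1.793
Σt over all 9·5 pixels = 485711/4250 ≈ 114.2849412
V = pitch²·Σt = 1.15²·485711/4250 = 151.142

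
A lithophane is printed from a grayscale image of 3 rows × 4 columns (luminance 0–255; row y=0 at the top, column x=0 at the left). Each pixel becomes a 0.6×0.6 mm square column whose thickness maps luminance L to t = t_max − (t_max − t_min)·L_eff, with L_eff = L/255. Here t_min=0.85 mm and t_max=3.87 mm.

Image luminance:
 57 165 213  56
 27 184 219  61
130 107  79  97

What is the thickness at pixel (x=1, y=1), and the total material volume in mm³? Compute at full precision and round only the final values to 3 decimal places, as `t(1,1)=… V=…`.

t(1,1)=1.691 V=10.771

span = t_max - t_min = 3.87 - 0.85 = 3.020
L(1,1) = 184, L_eff = 184/255 = 0.721569
t(1,1) = 3.87 - 3.020·0.721569 = 1.691
Σt over all 3·4 pixels = 25431/850 ≈ 29.9188235
V = pitch²·Σt = 0.6²·25431/850 = 10.771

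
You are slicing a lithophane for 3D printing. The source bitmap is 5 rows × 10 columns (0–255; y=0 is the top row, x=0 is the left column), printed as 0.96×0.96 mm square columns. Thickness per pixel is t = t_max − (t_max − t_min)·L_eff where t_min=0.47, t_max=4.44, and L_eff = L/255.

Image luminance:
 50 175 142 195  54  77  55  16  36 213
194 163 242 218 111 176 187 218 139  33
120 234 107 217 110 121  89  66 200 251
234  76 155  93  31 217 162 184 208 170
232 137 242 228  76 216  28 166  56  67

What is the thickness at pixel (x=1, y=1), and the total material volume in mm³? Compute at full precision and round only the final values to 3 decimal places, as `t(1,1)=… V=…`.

t(1,1)=1.902 V=101.476

span = t_max - t_min = 4.44 - 0.47 = 3.970
L(1,1) = 163, L_eff = 163/255 = 0.639216
t(1,1) = 4.44 - 3.970·0.639216 = 1.902
Σt over all 5·10 pixels = 2807761/25500 ≈ 110.1082745
V = pitch²·Σt = 0.96²·2807761/25500 = 101.476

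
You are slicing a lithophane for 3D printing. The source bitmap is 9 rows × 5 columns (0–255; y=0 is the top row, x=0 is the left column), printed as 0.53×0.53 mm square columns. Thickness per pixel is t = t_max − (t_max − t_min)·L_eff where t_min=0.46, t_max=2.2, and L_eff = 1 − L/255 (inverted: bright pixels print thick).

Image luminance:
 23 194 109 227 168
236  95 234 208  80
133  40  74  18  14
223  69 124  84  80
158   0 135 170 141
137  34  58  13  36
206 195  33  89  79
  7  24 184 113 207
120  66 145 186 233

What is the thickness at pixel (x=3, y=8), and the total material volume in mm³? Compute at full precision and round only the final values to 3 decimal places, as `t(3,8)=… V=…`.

t(3,8)=1.729 V=15.785

span = t_max - t_min = 2.2 - 0.46 = 1.740
L(3,8) = 186, L_eff = 1 - 186/255 = 0.270588 (inverted)
t(3,8) = 2.2 - 1.740·0.270588 = 1.729
Σt over all 9·5 pixels = 56.196
V = pitch²·Σt = 0.53²·56.196 = 15.785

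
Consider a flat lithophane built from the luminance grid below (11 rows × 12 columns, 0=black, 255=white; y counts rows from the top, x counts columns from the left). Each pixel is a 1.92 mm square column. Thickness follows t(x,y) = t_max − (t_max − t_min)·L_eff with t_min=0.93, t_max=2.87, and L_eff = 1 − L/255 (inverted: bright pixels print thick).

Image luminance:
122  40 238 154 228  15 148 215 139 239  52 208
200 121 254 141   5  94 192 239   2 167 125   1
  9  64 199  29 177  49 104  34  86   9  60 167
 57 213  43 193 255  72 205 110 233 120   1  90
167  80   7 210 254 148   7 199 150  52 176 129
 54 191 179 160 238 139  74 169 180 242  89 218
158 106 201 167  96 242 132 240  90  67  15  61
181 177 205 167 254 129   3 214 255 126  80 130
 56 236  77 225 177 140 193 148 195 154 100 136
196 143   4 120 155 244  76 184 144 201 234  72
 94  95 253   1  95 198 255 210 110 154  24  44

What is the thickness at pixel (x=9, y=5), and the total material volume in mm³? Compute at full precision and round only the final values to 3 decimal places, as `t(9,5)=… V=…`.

t(9,5)=2.771 V=959.298

span = t_max - t_min = 2.87 - 0.93 = 1.940
L(9,5) = 242, L_eff = 1 - 242/255 = 0.050980 (inverted)
t(9,5) = 2.87 - 1.940·0.050980 = 2.771
Σt over all 11·12 pixels = 1105961/4250 ≈ 260.2261176
V = pitch²·Σt = 1.92²·1105961/4250 = 959.298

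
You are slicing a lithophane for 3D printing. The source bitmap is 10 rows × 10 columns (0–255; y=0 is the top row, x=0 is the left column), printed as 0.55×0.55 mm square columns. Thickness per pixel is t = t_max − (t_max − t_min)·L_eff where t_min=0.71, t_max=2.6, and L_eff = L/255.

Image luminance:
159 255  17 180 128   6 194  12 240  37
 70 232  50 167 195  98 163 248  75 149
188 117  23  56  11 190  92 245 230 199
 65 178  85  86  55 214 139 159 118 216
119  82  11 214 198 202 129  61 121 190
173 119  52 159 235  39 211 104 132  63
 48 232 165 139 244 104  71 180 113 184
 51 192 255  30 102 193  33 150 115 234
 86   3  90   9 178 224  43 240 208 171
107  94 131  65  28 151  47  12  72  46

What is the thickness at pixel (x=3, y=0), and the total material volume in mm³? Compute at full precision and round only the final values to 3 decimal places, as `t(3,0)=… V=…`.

t(3,0)=1.266 V=49.963

span = t_max - t_min = 2.6 - 0.71 = 1.890
L(3,0) = 180, L_eff = 180/255 = 0.705882
t(3,0) = 2.6 - 1.890·0.705882 = 1.266
Σt over all 10·10 pixels = 280783/1700 ≈ 165.1664706
V = pitch²·Σt = 0.55²·280783/1700 = 49.963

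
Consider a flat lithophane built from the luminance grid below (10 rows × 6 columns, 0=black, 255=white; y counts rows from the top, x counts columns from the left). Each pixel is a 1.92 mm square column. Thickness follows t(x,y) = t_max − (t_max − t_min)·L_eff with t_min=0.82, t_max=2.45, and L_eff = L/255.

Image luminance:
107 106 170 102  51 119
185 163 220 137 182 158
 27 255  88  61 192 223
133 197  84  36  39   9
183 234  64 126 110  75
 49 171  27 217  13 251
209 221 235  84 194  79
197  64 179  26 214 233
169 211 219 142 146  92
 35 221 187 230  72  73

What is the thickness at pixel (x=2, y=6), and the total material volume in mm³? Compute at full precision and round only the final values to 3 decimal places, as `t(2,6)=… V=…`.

t(2,6)=0.948 V=346.413

span = t_max - t_min = 2.45 - 0.82 = 1.630
L(2,6) = 235, L_eff = 235/255 = 0.921569
t(2,6) = 2.45 - 1.630·0.921569 = 0.948
Σt over all 10·6 pixels = 35239/375 ≈ 93.9706667
V = pitch²·Σt = 1.92²·35239/375 = 346.413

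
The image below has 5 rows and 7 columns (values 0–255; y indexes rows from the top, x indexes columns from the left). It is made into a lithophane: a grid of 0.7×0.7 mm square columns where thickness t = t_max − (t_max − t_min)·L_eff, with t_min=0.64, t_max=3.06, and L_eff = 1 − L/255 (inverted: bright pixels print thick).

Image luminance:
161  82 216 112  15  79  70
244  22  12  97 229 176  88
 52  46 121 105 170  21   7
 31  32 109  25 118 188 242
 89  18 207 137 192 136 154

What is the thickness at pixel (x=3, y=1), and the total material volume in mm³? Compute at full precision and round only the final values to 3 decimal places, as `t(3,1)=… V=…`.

span = t_max - t_min = 3.06 - 0.64 = 2.420
L(3,1) = 97, L_eff = 1 - 97/255 = 0.619608 (inverted)
t(3,1) = 3.06 - 2.420·0.619608 = 1.561
Σt over all 5·7 pixels = 745763/12750 ≈ 58.4912157
V = pitch²·Σt = 0.7²·745763/12750 = 28.661

t(3,1)=1.561 V=28.661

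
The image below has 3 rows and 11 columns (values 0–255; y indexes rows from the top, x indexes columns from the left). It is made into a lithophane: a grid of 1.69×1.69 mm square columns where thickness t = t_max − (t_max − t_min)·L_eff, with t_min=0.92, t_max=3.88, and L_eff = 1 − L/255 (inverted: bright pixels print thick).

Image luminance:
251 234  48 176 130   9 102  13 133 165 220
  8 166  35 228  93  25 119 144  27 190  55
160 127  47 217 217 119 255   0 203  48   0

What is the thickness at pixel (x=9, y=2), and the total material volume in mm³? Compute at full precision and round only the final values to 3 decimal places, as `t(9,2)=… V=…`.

t(9,2)=1.477 V=218.130

span = t_max - t_min = 3.88 - 0.92 = 2.960
L(9,2) = 48, L_eff = 1 - 48/255 = 0.811765 (inverted)
t(9,2) = 3.88 - 2.960·0.811765 = 1.477
Σt over all 3·11 pixels = 486881/6375 ≈ 76.3734902
V = pitch²·Σt = 1.69²·486881/6375 = 218.130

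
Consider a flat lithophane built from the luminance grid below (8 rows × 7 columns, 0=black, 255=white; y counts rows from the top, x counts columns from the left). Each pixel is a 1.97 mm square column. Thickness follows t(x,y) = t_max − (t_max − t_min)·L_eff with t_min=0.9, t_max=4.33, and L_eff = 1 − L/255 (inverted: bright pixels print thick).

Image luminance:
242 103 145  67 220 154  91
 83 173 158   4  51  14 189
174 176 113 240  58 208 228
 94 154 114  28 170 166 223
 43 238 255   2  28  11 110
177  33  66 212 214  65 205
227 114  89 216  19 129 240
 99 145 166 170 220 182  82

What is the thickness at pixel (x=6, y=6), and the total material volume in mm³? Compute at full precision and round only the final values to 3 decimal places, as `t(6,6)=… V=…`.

span = t_max - t_min = 4.33 - 0.9 = 3.430
L(6,6) = 240, L_eff = 1 - 240/255 = 0.058824 (inverted)
t(6,6) = 4.33 - 3.430·0.058824 = 4.128
Σt over all 8·7 pixels = 3890971/25500 ≈ 152.5870980
V = pitch²·Σt = 1.97²·3890971/25500 = 592.175

t(6,6)=4.128 V=592.175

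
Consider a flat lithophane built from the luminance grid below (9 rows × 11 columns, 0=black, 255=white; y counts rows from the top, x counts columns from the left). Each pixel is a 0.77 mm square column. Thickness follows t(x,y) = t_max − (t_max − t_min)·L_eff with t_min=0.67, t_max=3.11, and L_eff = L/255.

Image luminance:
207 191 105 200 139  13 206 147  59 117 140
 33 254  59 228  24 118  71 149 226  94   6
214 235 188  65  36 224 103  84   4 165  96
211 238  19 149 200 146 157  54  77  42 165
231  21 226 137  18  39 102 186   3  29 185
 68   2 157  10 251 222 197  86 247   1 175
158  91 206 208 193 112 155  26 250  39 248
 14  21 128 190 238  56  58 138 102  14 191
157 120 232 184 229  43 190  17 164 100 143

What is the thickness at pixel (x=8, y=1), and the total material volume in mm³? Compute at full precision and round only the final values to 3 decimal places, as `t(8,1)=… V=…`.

span = t_max - t_min = 3.11 - 0.67 = 2.440
L(8,1) = 226, L_eff = 226/255 = 0.886275
t(8,1) = 3.11 - 2.440·0.886275 = 0.947
Σt over all 9·11 pixels = 1586897/8500 ≈ 186.6937647
V = pitch²·Σt = 0.77²·1586897/8500 = 110.691

t(8,1)=0.947 V=110.691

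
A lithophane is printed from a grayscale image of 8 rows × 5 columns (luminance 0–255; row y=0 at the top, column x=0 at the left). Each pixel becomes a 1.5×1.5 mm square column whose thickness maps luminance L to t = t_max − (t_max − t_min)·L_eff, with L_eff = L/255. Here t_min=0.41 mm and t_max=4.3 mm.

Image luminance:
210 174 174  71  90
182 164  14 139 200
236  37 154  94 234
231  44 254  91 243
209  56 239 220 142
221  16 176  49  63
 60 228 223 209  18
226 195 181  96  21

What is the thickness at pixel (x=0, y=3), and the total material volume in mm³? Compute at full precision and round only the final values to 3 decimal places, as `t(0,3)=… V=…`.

t(0,3)=0.776 V=185.040

span = t_max - t_min = 4.3 - 0.41 = 3.890
L(0,3) = 231, L_eff = 231/255 = 0.905882
t(0,3) = 4.3 - 3.890·0.905882 = 0.776
Σt over all 8·5 pixels = 524281/6375 ≈ 82.2401569
V = pitch²·Σt = 1.5²·524281/6375 = 185.040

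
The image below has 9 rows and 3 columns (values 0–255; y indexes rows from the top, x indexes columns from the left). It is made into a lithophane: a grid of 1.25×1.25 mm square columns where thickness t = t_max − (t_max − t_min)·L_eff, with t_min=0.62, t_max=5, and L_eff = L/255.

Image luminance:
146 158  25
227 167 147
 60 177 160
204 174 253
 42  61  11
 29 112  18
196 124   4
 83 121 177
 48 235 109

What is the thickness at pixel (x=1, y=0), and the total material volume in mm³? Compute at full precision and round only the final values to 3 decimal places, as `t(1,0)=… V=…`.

t(1,0)=2.286 V=123.230

span = t_max - t_min = 5 - 0.62 = 4.380
L(1,0) = 158, L_eff = 158/255 = 0.619608
t(1,0) = 5 - 4.380·0.619608 = 2.286
Σt over all 9·3 pixels = 167593/2125 ≈ 78.8672941
V = pitch²·Σt = 1.25²·167593/2125 = 123.230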